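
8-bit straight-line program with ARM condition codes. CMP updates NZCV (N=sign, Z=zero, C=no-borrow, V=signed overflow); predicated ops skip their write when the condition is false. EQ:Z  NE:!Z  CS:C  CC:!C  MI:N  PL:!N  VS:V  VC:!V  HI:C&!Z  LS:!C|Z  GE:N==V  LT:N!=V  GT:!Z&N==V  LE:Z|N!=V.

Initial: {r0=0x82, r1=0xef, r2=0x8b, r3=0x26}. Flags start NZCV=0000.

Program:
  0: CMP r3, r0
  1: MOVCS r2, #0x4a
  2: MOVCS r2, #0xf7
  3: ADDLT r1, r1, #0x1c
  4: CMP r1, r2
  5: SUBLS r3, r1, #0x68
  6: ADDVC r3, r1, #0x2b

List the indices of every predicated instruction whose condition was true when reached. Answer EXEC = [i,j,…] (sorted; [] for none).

EXEC = [6]

0: ✓ CMP  NZCV=1001
1: · MOVCS
2: · MOVCS
3: · ADDLT
4: ✓ CMP  NZCV=0010
5: · SUBLS
6: ✓ ADDVC  r3←0x1a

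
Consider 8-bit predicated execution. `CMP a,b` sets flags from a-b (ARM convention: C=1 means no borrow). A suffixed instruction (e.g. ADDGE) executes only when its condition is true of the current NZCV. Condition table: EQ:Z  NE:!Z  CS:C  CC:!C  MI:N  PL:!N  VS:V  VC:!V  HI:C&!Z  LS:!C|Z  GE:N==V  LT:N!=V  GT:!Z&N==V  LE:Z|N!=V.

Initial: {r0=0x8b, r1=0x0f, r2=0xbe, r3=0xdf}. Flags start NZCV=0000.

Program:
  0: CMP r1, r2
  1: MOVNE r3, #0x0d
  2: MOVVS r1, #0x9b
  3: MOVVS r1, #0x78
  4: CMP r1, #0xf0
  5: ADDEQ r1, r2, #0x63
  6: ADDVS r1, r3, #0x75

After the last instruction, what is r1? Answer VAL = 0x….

0: ✓ CMP  NZCV=0000
1: ✓ MOVNE  r3←0x0d
2: · MOVVS
3: · MOVVS
4: ✓ CMP  NZCV=0000
5: · ADDEQ
6: · ADDVS

VAL = 0x0f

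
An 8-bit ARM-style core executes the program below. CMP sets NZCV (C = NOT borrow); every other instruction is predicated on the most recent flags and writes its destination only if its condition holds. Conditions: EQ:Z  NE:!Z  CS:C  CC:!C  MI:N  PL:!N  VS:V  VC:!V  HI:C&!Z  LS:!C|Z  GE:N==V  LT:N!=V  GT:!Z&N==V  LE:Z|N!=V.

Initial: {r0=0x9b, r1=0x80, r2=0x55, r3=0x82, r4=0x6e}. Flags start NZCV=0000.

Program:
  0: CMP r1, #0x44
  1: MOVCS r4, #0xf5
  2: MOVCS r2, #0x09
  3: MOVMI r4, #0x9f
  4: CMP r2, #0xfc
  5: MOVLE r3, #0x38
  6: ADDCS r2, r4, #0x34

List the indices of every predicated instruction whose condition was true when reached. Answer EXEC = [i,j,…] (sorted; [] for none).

EXEC = [1,2]

0: ✓ CMP  NZCV=0011
1: ✓ MOVCS  r4←0xf5
2: ✓ MOVCS  r2←0x09
3: · MOVMI
4: ✓ CMP  NZCV=0000
5: · MOVLE
6: · ADDCS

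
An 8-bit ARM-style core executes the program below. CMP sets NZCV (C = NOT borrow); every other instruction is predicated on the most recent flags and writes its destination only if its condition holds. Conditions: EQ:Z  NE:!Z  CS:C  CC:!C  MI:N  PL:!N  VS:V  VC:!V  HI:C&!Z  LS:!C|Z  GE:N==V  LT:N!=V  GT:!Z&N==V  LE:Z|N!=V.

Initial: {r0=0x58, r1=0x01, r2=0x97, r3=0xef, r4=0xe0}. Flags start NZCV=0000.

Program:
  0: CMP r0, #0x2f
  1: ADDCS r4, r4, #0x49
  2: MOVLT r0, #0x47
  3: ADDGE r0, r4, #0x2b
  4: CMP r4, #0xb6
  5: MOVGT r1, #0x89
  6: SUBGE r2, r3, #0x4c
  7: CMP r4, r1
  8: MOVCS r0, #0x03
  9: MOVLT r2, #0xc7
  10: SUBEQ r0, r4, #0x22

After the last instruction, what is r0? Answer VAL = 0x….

VAL = 0x54

[0] flags=0010 → (cmp)
[1] flags=0010 CS?T → r4=0x29
[2] flags=0010 LT?F → skip
[3] flags=0010 GE?T → r0=0x54
[4] flags=0000 → (cmp)
[5] flags=0000 GT?T → r1=0x89
[6] flags=0000 GE?T → r2=0xa3
[7] flags=1001 → (cmp)
[8] flags=1001 CS?F → skip
[9] flags=1001 LT?F → skip
[10] flags=1001 EQ?F → skip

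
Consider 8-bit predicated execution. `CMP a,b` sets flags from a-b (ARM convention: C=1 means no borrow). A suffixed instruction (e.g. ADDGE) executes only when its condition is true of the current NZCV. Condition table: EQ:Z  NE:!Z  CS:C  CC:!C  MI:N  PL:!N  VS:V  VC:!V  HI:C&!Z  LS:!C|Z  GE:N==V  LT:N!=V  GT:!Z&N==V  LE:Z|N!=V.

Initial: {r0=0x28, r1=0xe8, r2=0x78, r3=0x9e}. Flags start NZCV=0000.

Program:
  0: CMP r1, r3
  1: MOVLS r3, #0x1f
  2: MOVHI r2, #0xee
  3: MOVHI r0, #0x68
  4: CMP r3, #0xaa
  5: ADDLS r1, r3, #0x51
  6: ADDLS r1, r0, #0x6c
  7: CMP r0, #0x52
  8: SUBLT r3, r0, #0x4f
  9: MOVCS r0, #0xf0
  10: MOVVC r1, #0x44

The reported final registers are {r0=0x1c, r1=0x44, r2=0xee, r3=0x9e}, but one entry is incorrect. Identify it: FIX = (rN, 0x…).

FIX = (r0, 0xf0)

[0] flags=0010 → (cmp)
[1] flags=0010 LS?F → skip
[2] flags=0010 HI?T → r2=0xee
[3] flags=0010 HI?T → r0=0x68
[4] flags=1000 → (cmp)
[5] flags=1000 LS?T → r1=0xef
[6] flags=1000 LS?T → r1=0xd4
[7] flags=0010 → (cmp)
[8] flags=0010 LT?F → skip
[9] flags=0010 CS?T → r0=0xf0
[10] flags=0010 VC?T → r1=0x44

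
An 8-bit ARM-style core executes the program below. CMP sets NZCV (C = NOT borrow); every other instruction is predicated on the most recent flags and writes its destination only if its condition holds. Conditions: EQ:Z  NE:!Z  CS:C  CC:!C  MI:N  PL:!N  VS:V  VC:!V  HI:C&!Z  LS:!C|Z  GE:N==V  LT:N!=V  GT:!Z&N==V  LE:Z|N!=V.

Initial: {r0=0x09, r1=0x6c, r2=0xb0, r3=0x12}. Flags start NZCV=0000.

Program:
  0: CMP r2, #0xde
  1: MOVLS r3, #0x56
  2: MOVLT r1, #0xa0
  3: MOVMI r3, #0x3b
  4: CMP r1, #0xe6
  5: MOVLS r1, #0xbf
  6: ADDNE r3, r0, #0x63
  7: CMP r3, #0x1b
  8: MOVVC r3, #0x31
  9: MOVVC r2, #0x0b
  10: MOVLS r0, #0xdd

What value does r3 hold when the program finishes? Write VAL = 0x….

0: ✓ CMP  NZCV=1000
1: ✓ MOVLS  r3←0x56
2: ✓ MOVLT  r1←0xa0
3: ✓ MOVMI  r3←0x3b
4: ✓ CMP  NZCV=1000
5: ✓ MOVLS  r1←0xbf
6: ✓ ADDNE  r3←0x6c
7: ✓ CMP  NZCV=0010
8: ✓ MOVVC  r3←0x31
9: ✓ MOVVC  r2←0x0b
10: · MOVLS

VAL = 0x31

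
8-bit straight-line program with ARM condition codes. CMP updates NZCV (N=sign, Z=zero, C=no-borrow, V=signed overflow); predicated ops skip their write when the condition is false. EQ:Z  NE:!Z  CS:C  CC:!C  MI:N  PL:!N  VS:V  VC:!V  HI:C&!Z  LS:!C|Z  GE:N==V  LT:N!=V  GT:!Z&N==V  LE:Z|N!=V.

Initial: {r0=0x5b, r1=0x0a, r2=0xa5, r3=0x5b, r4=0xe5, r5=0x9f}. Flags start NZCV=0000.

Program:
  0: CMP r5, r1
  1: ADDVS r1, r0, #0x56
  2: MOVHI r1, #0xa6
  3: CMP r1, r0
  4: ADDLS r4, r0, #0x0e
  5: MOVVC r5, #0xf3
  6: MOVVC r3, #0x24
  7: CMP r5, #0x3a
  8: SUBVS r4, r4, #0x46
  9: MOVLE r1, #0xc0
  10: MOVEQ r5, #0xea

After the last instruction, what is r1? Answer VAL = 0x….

[0] flags=1010 → (cmp)
[1] flags=1010 VS?F → skip
[2] flags=1010 HI?T → r1=0xa6
[3] flags=0011 → (cmp)
[4] flags=0011 LS?F → skip
[5] flags=0011 VC?F → skip
[6] flags=0011 VC?F → skip
[7] flags=0011 → (cmp)
[8] flags=0011 VS?T → r4=0x9f
[9] flags=0011 LE?T → r1=0xc0
[10] flags=0011 EQ?F → skip

VAL = 0xc0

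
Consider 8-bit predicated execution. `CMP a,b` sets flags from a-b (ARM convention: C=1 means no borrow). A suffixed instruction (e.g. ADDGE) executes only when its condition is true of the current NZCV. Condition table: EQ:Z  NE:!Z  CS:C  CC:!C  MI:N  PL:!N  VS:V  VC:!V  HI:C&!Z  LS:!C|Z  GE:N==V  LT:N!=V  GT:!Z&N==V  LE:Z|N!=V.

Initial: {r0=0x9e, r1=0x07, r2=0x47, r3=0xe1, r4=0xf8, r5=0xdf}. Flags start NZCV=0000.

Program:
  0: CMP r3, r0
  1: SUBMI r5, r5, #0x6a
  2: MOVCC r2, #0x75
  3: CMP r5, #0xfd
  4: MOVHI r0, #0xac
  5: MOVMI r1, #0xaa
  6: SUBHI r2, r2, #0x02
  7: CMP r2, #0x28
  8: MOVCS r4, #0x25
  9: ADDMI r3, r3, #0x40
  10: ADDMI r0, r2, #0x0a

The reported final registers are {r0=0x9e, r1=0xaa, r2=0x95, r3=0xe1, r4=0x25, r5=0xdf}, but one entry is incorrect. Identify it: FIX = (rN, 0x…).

[0] flags=0010 → (cmp)
[1] flags=0010 MI?F → skip
[2] flags=0010 CC?F → skip
[3] flags=1000 → (cmp)
[4] flags=1000 HI?F → skip
[5] flags=1000 MI?T → r1=0xaa
[6] flags=1000 HI?F → skip
[7] flags=0010 → (cmp)
[8] flags=0010 CS?T → r4=0x25
[9] flags=0010 MI?F → skip
[10] flags=0010 MI?F → skip

FIX = (r2, 0x47)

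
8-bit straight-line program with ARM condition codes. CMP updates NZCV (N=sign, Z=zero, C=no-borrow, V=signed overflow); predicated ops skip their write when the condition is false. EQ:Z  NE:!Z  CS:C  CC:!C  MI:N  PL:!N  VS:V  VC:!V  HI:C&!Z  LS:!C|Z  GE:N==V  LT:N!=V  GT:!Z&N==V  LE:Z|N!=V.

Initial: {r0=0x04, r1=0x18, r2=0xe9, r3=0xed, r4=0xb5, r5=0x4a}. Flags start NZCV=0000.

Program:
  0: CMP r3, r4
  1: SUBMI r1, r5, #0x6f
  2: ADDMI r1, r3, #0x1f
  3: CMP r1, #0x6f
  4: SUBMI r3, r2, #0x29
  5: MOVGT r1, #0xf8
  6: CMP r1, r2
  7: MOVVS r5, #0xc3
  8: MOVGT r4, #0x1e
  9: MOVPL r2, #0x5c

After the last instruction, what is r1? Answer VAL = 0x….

VAL = 0x18

[0] flags=0010 → (cmp)
[1] flags=0010 MI?F → skip
[2] flags=0010 MI?F → skip
[3] flags=1000 → (cmp)
[4] flags=1000 MI?T → r3=0xc0
[5] flags=1000 GT?F → skip
[6] flags=0000 → (cmp)
[7] flags=0000 VS?F → skip
[8] flags=0000 GT?T → r4=0x1e
[9] flags=0000 PL?T → r2=0x5c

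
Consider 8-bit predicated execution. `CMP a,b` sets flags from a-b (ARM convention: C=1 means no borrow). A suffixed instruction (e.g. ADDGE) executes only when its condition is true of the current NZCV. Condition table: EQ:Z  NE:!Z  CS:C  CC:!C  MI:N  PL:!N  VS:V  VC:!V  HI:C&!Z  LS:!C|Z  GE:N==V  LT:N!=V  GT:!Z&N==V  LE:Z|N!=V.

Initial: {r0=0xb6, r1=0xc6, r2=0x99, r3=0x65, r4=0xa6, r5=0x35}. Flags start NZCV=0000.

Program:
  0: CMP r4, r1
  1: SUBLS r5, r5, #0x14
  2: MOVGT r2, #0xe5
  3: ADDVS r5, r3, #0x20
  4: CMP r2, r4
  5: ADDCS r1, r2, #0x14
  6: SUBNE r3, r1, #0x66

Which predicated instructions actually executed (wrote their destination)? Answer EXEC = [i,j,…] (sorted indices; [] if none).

EXEC = [1,6]

0: ✓ CMP  NZCV=1000
1: ✓ SUBLS  r5←0x21
2: · MOVGT
3: · ADDVS
4: ✓ CMP  NZCV=1000
5: · ADDCS
6: ✓ SUBNE  r3←0x60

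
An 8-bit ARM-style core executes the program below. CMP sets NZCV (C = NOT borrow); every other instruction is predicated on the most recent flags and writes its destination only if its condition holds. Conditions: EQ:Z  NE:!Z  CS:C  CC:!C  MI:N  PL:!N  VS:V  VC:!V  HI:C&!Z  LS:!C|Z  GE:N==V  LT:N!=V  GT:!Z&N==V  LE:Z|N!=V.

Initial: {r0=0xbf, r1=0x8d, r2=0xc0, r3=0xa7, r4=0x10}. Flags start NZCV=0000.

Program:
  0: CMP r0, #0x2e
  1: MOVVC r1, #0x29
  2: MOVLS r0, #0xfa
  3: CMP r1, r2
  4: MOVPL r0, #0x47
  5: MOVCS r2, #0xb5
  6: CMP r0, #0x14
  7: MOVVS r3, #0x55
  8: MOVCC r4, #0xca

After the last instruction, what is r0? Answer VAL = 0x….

0: ✓ CMP  NZCV=1010
1: ✓ MOVVC  r1←0x29
2: · MOVLS
3: ✓ CMP  NZCV=0000
4: ✓ MOVPL  r0←0x47
5: · MOVCS
6: ✓ CMP  NZCV=0010
7: · MOVVS
8: · MOVCC

VAL = 0x47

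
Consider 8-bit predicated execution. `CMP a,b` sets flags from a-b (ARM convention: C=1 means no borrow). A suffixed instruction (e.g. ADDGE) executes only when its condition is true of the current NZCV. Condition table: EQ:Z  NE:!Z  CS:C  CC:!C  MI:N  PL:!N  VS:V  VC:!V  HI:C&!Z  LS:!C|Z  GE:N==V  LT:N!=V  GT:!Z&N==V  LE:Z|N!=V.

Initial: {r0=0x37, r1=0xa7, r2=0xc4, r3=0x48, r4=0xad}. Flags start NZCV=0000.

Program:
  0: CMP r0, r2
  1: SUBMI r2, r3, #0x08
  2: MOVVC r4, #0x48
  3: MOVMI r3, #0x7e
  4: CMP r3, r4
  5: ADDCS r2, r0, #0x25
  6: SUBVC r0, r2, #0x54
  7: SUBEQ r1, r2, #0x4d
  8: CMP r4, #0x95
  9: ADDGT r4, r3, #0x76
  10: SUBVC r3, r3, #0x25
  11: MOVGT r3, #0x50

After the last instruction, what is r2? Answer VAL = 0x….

[0] flags=0000 → (cmp)
[1] flags=0000 MI?F → skip
[2] flags=0000 VC?T → r4=0x48
[3] flags=0000 MI?F → skip
[4] flags=0110 → (cmp)
[5] flags=0110 CS?T → r2=0x5c
[6] flags=0110 VC?T → r0=0x08
[7] flags=0110 EQ?T → r1=0x0f
[8] flags=1001 → (cmp)
[9] flags=1001 GT?T → r4=0xbe
[10] flags=1001 VC?F → skip
[11] flags=1001 GT?T → r3=0x50

VAL = 0x5c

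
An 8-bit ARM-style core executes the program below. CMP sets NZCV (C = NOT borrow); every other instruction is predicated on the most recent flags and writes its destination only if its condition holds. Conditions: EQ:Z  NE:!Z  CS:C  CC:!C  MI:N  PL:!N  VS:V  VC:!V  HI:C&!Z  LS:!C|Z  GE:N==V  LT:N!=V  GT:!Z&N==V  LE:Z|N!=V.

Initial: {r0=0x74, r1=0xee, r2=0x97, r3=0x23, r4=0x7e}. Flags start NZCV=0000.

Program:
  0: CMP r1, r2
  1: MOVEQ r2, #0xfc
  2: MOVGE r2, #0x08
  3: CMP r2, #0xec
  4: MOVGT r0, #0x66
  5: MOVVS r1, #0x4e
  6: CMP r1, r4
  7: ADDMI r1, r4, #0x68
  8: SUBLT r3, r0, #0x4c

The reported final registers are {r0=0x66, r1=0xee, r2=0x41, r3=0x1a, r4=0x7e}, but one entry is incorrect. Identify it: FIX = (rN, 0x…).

FIX = (r2, 0x08)

0: ✓ CMP  NZCV=0010
1: · MOVEQ
2: ✓ MOVGE  r2←0x08
3: ✓ CMP  NZCV=0000
4: ✓ MOVGT  r0←0x66
5: · MOVVS
6: ✓ CMP  NZCV=0011
7: · ADDMI
8: ✓ SUBLT  r3←0x1a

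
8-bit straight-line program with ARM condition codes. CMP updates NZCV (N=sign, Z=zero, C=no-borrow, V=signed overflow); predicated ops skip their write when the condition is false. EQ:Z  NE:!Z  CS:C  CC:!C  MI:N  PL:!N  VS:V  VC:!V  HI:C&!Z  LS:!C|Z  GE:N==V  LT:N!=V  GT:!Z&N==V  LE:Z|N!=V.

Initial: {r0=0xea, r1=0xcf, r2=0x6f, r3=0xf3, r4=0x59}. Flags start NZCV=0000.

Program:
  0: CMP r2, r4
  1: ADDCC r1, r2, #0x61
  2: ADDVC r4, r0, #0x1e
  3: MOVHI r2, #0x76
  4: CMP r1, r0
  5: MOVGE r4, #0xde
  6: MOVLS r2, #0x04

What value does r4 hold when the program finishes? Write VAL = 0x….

[0] flags=0010 → (cmp)
[1] flags=0010 CC?F → skip
[2] flags=0010 VC?T → r4=0x08
[3] flags=0010 HI?T → r2=0x76
[4] flags=1000 → (cmp)
[5] flags=1000 GE?F → skip
[6] flags=1000 LS?T → r2=0x04

VAL = 0x08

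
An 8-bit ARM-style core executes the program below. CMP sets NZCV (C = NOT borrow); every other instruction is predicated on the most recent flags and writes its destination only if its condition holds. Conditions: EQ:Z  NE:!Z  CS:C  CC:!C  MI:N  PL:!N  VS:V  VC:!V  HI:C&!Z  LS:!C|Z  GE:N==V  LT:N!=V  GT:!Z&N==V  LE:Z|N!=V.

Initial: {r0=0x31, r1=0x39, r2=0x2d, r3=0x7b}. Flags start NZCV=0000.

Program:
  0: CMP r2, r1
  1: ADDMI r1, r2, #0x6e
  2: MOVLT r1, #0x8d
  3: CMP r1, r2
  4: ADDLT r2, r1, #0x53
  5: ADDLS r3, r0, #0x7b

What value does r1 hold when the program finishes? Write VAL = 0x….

[0] flags=1000 → (cmp)
[1] flags=1000 MI?T → r1=0x9b
[2] flags=1000 LT?T → r1=0x8d
[3] flags=0011 → (cmp)
[4] flags=0011 LT?T → r2=0xe0
[5] flags=0011 LS?F → skip

VAL = 0x8d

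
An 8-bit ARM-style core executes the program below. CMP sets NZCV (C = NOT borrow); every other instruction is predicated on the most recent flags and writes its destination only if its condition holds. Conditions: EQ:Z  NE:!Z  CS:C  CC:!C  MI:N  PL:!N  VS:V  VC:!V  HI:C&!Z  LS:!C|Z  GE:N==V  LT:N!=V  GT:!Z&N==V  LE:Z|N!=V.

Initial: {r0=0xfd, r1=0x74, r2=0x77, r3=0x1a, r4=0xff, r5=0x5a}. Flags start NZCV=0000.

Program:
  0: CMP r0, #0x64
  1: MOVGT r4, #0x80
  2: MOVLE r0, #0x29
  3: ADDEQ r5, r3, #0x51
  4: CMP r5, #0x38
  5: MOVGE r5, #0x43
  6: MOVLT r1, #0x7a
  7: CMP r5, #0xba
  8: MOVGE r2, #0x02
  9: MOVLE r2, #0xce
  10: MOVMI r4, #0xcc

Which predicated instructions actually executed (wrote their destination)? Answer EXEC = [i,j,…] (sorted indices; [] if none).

[0] flags=1010 → (cmp)
[1] flags=1010 GT?F → skip
[2] flags=1010 LE?T → r0=0x29
[3] flags=1010 EQ?F → skip
[4] flags=0010 → (cmp)
[5] flags=0010 GE?T → r5=0x43
[6] flags=0010 LT?F → skip
[7] flags=1001 → (cmp)
[8] flags=1001 GE?T → r2=0x02
[9] flags=1001 LE?F → skip
[10] flags=1001 MI?T → r4=0xcc

EXEC = [2,5,8,10]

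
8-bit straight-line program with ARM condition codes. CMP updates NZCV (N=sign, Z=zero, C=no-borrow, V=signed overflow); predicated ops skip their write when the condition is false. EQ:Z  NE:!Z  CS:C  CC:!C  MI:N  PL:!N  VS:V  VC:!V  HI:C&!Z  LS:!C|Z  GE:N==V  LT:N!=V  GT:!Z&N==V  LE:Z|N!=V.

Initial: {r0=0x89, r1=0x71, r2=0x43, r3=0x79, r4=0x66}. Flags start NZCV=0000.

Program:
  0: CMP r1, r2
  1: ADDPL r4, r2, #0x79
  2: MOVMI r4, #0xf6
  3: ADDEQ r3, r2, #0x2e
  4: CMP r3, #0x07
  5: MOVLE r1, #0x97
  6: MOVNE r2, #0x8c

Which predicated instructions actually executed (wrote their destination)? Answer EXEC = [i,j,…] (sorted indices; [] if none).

EXEC = [1,6]

0: ✓ CMP  NZCV=0010
1: ✓ ADDPL  r4←0xbc
2: · MOVMI
3: · ADDEQ
4: ✓ CMP  NZCV=0010
5: · MOVLE
6: ✓ MOVNE  r2←0x8c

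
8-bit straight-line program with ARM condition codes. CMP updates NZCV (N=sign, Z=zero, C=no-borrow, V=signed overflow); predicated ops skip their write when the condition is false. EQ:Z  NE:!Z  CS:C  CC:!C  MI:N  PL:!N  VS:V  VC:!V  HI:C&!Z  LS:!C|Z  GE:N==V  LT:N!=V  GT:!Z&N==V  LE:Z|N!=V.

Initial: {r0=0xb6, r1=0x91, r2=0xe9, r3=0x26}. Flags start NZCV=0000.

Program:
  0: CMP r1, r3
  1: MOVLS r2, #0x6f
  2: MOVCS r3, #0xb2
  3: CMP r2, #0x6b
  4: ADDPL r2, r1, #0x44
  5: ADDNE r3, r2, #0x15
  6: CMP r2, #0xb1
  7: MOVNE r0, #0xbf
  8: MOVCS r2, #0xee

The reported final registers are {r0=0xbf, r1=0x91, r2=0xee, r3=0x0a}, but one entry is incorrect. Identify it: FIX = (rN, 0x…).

0: ✓ CMP  NZCV=0011
1: · MOVLS
2: ✓ MOVCS  r3←0xb2
3: ✓ CMP  NZCV=0011
4: ✓ ADDPL  r2←0xd5
5: ✓ ADDNE  r3←0xea
6: ✓ CMP  NZCV=0010
7: ✓ MOVNE  r0←0xbf
8: ✓ MOVCS  r2←0xee

FIX = (r3, 0xea)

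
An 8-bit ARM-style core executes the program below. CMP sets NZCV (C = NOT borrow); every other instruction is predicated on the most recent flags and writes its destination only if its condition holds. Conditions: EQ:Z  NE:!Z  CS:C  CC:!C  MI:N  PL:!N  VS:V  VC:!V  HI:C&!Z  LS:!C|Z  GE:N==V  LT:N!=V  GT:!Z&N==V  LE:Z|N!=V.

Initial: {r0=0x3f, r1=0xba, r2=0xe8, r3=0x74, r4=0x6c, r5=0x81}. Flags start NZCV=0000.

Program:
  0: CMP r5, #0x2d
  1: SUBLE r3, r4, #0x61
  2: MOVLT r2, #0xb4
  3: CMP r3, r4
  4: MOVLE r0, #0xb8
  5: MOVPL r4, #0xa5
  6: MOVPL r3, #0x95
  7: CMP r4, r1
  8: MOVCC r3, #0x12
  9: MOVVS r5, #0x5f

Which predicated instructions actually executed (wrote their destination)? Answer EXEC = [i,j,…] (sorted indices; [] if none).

0: ✓ CMP  NZCV=0011
1: ✓ SUBLE  r3←0x0b
2: ✓ MOVLT  r2←0xb4
3: ✓ CMP  NZCV=1000
4: ✓ MOVLE  r0←0xb8
5: · MOVPL
6: · MOVPL
7: ✓ CMP  NZCV=1001
8: ✓ MOVCC  r3←0x12
9: ✓ MOVVS  r5←0x5f

EXEC = [1,2,4,8,9]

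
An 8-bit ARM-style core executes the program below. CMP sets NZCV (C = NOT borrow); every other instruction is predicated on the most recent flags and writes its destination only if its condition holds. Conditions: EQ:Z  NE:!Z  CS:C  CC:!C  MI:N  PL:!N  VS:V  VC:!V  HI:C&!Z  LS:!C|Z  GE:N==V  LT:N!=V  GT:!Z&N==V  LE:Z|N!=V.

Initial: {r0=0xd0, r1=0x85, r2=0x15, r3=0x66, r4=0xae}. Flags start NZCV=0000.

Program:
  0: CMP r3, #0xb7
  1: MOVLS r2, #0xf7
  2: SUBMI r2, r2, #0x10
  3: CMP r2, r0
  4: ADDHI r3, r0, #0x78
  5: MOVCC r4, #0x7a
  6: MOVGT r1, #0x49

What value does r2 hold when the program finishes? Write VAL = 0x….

[0] flags=1001 → (cmp)
[1] flags=1001 LS?T → r2=0xf7
[2] flags=1001 MI?T → r2=0xe7
[3] flags=0010 → (cmp)
[4] flags=0010 HI?T → r3=0x48
[5] flags=0010 CC?F → skip
[6] flags=0010 GT?T → r1=0x49

VAL = 0xe7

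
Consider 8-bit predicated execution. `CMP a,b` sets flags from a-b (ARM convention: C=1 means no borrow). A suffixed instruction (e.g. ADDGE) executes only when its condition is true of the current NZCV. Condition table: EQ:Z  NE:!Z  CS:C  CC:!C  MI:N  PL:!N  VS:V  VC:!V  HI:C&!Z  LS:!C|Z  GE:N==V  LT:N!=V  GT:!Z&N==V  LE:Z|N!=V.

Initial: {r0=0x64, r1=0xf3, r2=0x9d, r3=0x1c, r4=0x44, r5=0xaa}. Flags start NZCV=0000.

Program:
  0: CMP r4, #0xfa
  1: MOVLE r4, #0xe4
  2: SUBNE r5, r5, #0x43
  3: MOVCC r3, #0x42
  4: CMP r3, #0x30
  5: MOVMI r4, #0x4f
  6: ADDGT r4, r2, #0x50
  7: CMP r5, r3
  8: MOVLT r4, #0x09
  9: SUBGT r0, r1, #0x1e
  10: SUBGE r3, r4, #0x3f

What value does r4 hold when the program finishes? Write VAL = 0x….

[0] flags=0000 → (cmp)
[1] flags=0000 LE?F → skip
[2] flags=0000 NE?T → r5=0x67
[3] flags=0000 CC?T → r3=0x42
[4] flags=0010 → (cmp)
[5] flags=0010 MI?F → skip
[6] flags=0010 GT?T → r4=0xed
[7] flags=0010 → (cmp)
[8] flags=0010 LT?F → skip
[9] flags=0010 GT?T → r0=0xd5
[10] flags=0010 GE?T → r3=0xae

VAL = 0xed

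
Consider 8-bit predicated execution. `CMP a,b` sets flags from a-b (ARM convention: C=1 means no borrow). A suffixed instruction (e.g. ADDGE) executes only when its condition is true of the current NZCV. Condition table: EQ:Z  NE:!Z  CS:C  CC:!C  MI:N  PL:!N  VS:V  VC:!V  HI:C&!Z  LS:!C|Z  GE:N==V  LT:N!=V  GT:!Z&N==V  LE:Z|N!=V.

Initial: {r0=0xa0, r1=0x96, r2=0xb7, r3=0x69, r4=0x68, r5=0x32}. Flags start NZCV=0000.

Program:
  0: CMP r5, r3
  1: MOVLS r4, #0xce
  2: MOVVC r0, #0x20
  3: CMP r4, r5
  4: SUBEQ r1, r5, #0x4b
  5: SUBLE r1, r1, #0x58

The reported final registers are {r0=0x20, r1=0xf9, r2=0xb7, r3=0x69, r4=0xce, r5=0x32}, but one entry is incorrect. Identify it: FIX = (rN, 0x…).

FIX = (r1, 0x3e)

0: ✓ CMP  NZCV=1000
1: ✓ MOVLS  r4←0xce
2: ✓ MOVVC  r0←0x20
3: ✓ CMP  NZCV=1010
4: · SUBEQ
5: ✓ SUBLE  r1←0x3e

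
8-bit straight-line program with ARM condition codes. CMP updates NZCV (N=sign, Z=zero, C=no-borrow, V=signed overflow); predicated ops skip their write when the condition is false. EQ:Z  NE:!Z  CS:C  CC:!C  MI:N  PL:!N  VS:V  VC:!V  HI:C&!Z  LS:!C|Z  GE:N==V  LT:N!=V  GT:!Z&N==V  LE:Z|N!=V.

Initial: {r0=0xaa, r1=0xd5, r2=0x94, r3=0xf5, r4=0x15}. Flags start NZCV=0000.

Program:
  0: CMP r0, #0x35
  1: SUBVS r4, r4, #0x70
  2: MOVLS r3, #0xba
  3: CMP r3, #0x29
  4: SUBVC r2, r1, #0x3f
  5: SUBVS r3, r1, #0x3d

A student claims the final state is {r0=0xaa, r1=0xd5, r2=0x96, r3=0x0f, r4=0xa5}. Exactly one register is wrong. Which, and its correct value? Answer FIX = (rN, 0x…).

0: ✓ CMP  NZCV=0011
1: ✓ SUBVS  r4←0xa5
2: · MOVLS
3: ✓ CMP  NZCV=1010
4: ✓ SUBVC  r2←0x96
5: · SUBVS

FIX = (r3, 0xf5)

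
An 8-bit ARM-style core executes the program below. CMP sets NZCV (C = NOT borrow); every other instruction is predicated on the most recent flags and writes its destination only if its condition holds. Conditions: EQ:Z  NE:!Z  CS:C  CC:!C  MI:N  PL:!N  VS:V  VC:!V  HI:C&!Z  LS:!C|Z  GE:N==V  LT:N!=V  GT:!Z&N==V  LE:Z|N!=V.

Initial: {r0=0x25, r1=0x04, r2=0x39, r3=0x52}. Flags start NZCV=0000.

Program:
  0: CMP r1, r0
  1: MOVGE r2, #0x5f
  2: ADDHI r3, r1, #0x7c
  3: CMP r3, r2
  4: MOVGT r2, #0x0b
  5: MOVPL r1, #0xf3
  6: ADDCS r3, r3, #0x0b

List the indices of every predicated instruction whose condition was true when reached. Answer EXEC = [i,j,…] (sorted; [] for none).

[0] flags=1000 → (cmp)
[1] flags=1000 GE?F → skip
[2] flags=1000 HI?F → skip
[3] flags=0010 → (cmp)
[4] flags=0010 GT?T → r2=0x0b
[5] flags=0010 PL?T → r1=0xf3
[6] flags=0010 CS?T → r3=0x5d

EXEC = [4,5,6]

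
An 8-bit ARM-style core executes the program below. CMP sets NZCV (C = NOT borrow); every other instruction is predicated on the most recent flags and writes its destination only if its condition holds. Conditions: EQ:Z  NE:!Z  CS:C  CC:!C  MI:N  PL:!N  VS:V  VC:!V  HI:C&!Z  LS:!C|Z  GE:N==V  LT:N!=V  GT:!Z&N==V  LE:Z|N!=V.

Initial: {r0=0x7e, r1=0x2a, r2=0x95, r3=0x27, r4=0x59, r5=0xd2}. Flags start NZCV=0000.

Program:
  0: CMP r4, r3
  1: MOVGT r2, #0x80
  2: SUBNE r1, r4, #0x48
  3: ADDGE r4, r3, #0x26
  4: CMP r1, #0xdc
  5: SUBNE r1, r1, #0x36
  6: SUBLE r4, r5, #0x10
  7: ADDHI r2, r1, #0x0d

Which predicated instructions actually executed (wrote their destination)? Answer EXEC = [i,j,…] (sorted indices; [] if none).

EXEC = [1,2,3,5]

0: ✓ CMP  NZCV=0010
1: ✓ MOVGT  r2←0x80
2: ✓ SUBNE  r1←0x11
3: ✓ ADDGE  r4←0x4d
4: ✓ CMP  NZCV=0000
5: ✓ SUBNE  r1←0xdb
6: · SUBLE
7: · ADDHI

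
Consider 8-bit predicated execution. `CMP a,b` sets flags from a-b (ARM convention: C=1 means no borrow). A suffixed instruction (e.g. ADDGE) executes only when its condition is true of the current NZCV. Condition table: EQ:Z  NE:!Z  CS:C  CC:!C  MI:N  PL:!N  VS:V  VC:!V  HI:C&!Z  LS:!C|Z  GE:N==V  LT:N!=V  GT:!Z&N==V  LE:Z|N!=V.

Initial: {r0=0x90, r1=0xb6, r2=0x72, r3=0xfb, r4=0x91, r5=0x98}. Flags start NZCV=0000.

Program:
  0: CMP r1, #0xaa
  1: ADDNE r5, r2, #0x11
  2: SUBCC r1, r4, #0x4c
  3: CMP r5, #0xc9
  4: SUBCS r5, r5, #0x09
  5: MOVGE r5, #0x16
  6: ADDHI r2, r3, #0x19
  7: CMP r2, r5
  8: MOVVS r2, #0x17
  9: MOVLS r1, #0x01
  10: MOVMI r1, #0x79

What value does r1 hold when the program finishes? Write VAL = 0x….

[0] flags=0010 → (cmp)
[1] flags=0010 NE?T → r5=0x83
[2] flags=0010 CC?F → skip
[3] flags=1000 → (cmp)
[4] flags=1000 CS?F → skip
[5] flags=1000 GE?F → skip
[6] flags=1000 HI?F → skip
[7] flags=1001 → (cmp)
[8] flags=1001 VS?T → r2=0x17
[9] flags=1001 LS?T → r1=0x01
[10] flags=1001 MI?T → r1=0x79

VAL = 0x79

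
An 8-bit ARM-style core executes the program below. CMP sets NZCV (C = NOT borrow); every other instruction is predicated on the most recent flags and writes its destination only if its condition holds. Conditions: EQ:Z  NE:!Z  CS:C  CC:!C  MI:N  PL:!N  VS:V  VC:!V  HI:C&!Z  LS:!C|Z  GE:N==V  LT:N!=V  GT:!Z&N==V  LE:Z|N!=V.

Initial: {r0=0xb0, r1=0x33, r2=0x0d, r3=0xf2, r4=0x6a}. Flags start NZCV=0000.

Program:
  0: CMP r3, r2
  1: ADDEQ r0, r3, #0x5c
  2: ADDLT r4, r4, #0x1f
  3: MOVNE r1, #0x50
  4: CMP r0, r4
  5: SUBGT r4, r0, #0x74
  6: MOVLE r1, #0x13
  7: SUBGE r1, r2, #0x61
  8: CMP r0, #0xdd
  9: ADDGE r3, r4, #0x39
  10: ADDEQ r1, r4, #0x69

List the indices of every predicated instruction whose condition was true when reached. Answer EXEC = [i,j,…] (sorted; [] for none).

[0] flags=1010 → (cmp)
[1] flags=1010 EQ?F → skip
[2] flags=1010 LT?T → r4=0x89
[3] flags=1010 NE?T → r1=0x50
[4] flags=0010 → (cmp)
[5] flags=0010 GT?T → r4=0x3c
[6] flags=0010 LE?F → skip
[7] flags=0010 GE?T → r1=0xac
[8] flags=1000 → (cmp)
[9] flags=1000 GE?F → skip
[10] flags=1000 EQ?F → skip

EXEC = [2,3,5,7]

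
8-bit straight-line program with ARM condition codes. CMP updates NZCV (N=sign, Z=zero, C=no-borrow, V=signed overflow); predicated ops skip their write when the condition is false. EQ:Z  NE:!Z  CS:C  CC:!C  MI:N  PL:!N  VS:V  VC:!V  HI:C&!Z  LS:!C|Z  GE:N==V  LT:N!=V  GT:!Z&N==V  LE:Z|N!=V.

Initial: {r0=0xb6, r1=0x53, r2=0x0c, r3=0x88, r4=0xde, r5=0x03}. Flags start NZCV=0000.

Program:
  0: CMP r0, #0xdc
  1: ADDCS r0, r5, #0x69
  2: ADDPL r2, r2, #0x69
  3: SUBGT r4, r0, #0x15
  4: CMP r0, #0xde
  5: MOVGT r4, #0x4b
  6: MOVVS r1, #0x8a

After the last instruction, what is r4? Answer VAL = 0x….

0: ✓ CMP  NZCV=1000
1: · ADDCS
2: · ADDPL
3: · SUBGT
4: ✓ CMP  NZCV=1000
5: · MOVGT
6: · MOVVS

VAL = 0xde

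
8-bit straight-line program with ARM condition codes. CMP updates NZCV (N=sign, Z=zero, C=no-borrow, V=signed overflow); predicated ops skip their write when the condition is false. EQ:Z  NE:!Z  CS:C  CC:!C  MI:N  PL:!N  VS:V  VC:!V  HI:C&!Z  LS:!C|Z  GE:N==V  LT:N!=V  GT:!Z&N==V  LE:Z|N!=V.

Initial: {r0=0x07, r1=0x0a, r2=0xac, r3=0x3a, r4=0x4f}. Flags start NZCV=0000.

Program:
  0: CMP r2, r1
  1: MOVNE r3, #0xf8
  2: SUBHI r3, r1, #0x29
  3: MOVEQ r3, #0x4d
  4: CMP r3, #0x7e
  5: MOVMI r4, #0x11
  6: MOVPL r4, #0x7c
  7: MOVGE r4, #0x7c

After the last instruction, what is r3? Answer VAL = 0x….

VAL = 0xe1

0: ✓ CMP  NZCV=1010
1: ✓ MOVNE  r3←0xf8
2: ✓ SUBHI  r3←0xe1
3: · MOVEQ
4: ✓ CMP  NZCV=0011
5: · MOVMI
6: ✓ MOVPL  r4←0x7c
7: · MOVGE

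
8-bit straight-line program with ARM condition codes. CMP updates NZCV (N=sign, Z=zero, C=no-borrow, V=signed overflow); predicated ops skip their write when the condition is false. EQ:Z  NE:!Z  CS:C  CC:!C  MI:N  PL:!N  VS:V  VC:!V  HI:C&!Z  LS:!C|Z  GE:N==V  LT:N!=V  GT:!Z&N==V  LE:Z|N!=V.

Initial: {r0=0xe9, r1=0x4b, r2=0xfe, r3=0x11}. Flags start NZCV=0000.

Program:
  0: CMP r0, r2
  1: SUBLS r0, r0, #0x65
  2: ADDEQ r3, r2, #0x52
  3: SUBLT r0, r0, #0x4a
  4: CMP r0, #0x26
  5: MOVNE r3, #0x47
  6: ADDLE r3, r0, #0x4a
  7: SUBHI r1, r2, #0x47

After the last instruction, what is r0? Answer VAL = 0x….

0: ✓ CMP  NZCV=1000
1: ✓ SUBLS  r0←0x84
2: · ADDEQ
3: ✓ SUBLT  r0←0x3a
4: ✓ CMP  NZCV=0010
5: ✓ MOVNE  r3←0x47
6: · ADDLE
7: ✓ SUBHI  r1←0xb7

VAL = 0x3a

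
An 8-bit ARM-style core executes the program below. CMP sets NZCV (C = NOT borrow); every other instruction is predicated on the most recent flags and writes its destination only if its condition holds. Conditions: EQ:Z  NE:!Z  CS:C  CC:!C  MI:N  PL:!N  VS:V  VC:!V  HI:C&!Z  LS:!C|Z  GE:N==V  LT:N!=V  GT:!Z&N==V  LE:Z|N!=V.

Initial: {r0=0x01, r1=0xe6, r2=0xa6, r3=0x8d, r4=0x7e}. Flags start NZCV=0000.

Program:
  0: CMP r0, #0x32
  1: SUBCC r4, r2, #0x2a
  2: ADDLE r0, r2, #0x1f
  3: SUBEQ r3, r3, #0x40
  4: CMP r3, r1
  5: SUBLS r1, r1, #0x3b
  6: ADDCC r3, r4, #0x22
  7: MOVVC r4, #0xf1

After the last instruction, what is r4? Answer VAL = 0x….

[0] flags=1000 → (cmp)
[1] flags=1000 CC?T → r4=0x7c
[2] flags=1000 LE?T → r0=0xc5
[3] flags=1000 EQ?F → skip
[4] flags=1000 → (cmp)
[5] flags=1000 LS?T → r1=0xab
[6] flags=1000 CC?T → r3=0x9e
[7] flags=1000 VC?T → r4=0xf1

VAL = 0xf1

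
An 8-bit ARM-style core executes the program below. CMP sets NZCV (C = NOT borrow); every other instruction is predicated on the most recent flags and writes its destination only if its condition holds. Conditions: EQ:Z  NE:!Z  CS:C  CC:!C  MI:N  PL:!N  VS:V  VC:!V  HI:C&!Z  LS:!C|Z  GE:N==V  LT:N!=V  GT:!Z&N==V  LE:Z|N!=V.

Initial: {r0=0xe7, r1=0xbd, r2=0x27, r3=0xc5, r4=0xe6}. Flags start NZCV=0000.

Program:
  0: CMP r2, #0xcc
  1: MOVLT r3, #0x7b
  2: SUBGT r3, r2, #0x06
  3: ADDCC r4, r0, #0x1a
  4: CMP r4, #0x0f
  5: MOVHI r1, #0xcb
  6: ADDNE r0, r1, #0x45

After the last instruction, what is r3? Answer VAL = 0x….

[0] flags=0000 → (cmp)
[1] flags=0000 LT?F → skip
[2] flags=0000 GT?T → r3=0x21
[3] flags=0000 CC?T → r4=0x01
[4] flags=1000 → (cmp)
[5] flags=1000 HI?F → skip
[6] flags=1000 NE?T → r0=0x02

VAL = 0x21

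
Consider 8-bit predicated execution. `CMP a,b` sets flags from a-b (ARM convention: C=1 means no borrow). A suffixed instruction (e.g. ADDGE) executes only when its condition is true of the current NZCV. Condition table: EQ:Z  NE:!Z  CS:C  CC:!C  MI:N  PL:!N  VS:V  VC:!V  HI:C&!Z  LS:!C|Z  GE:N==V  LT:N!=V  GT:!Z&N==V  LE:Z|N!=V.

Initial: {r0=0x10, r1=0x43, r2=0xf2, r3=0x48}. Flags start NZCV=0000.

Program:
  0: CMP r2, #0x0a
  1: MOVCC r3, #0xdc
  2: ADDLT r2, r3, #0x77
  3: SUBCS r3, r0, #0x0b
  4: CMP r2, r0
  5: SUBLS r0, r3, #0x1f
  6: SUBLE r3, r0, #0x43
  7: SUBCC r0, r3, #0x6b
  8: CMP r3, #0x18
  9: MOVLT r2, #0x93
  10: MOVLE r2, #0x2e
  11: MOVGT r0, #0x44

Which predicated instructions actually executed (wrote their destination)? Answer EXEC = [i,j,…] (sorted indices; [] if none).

0: ✓ CMP  NZCV=1010
1: · MOVCC
2: ✓ ADDLT  r2←0xbf
3: ✓ SUBCS  r3←0x05
4: ✓ CMP  NZCV=1010
5: · SUBLS
6: ✓ SUBLE  r3←0xcd
7: · SUBCC
8: ✓ CMP  NZCV=1010
9: ✓ MOVLT  r2←0x93
10: ✓ MOVLE  r2←0x2e
11: · MOVGT

EXEC = [2,3,6,9,10]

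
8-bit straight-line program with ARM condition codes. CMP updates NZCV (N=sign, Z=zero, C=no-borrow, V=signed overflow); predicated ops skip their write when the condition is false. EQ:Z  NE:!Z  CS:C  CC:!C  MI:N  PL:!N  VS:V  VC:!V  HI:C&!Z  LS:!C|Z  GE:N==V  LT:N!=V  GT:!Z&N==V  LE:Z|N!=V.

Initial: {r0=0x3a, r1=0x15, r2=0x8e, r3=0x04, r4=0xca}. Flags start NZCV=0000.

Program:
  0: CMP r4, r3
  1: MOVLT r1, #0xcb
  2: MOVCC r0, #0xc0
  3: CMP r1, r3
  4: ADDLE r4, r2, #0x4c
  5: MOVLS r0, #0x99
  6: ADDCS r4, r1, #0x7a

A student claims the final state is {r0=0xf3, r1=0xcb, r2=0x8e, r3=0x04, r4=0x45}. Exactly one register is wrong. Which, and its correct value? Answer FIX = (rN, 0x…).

FIX = (r0, 0x3a)

[0] flags=1010 → (cmp)
[1] flags=1010 LT?T → r1=0xcb
[2] flags=1010 CC?F → skip
[3] flags=1010 → (cmp)
[4] flags=1010 LE?T → r4=0xda
[5] flags=1010 LS?F → skip
[6] flags=1010 CS?T → r4=0x45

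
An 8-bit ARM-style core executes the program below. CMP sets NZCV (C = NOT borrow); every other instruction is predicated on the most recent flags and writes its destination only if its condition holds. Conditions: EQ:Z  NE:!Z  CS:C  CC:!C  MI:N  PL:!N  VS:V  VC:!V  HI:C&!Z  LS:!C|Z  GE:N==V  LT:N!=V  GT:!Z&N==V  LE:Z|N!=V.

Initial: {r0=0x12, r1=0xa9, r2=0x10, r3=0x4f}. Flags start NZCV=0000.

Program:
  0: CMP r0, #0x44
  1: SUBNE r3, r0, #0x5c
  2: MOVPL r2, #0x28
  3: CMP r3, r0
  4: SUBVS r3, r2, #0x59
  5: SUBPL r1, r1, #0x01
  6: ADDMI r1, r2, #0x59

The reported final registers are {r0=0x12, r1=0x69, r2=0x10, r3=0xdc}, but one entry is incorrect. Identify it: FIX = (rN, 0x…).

0: ✓ CMP  NZCV=1000
1: ✓ SUBNE  r3←0xb6
2: · MOVPL
3: ✓ CMP  NZCV=1010
4: · SUBVS
5: · SUBPL
6: ✓ ADDMI  r1←0x69

FIX = (r3, 0xb6)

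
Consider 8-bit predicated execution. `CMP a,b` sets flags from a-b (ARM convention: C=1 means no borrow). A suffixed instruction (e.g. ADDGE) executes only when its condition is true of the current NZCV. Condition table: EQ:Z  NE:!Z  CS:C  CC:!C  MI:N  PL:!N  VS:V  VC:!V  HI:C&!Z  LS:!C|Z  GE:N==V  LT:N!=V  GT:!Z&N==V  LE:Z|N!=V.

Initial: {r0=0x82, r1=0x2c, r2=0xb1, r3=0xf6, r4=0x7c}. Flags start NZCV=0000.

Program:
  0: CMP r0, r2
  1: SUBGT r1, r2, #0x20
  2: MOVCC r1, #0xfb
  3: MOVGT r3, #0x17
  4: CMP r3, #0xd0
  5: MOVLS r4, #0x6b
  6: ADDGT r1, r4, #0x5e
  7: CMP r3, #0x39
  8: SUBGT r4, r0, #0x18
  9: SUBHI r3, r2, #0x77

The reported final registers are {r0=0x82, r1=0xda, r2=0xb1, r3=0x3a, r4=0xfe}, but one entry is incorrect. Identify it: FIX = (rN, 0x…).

FIX = (r4, 0x7c)

[0] flags=1000 → (cmp)
[1] flags=1000 GT?F → skip
[2] flags=1000 CC?T → r1=0xfb
[3] flags=1000 GT?F → skip
[4] flags=0010 → (cmp)
[5] flags=0010 LS?F → skip
[6] flags=0010 GT?T → r1=0xda
[7] flags=1010 → (cmp)
[8] flags=1010 GT?F → skip
[9] flags=1010 HI?T → r3=0x3a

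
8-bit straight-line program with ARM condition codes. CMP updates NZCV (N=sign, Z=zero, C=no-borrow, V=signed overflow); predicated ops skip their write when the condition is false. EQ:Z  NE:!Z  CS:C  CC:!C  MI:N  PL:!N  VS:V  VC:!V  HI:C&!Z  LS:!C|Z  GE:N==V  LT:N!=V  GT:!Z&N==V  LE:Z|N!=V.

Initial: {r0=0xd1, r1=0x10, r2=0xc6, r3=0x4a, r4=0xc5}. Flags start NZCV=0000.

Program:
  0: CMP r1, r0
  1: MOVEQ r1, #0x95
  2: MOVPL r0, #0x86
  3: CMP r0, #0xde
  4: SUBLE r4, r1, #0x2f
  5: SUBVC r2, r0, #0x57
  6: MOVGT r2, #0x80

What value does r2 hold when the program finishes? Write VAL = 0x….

0: ✓ CMP  NZCV=0000
1: · MOVEQ
2: ✓ MOVPL  r0←0x86
3: ✓ CMP  NZCV=1000
4: ✓ SUBLE  r4←0xe1
5: ✓ SUBVC  r2←0x2f
6: · MOVGT

VAL = 0x2f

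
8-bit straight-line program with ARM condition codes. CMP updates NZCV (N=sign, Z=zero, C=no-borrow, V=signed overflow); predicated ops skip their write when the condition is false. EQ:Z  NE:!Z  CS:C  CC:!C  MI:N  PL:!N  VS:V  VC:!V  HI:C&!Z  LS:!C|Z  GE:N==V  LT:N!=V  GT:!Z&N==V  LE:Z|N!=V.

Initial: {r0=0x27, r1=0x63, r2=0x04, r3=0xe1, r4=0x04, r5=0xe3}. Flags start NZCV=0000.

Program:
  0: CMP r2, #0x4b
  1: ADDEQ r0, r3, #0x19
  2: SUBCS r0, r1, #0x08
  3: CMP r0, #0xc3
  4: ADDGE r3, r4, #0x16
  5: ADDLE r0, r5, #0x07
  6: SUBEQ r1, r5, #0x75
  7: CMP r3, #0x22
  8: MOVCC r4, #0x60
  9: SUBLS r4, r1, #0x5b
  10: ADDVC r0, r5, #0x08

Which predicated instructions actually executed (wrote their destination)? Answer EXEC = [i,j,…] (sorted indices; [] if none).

[0] flags=1000 → (cmp)
[1] flags=1000 EQ?F → skip
[2] flags=1000 CS?F → skip
[3] flags=0000 → (cmp)
[4] flags=0000 GE?T → r3=0x1a
[5] flags=0000 LE?F → skip
[6] flags=0000 EQ?F → skip
[7] flags=1000 → (cmp)
[8] flags=1000 CC?T → r4=0x60
[9] flags=1000 LS?T → r4=0x08
[10] flags=1000 VC?T → r0=0xeb

EXEC = [4,8,9,10]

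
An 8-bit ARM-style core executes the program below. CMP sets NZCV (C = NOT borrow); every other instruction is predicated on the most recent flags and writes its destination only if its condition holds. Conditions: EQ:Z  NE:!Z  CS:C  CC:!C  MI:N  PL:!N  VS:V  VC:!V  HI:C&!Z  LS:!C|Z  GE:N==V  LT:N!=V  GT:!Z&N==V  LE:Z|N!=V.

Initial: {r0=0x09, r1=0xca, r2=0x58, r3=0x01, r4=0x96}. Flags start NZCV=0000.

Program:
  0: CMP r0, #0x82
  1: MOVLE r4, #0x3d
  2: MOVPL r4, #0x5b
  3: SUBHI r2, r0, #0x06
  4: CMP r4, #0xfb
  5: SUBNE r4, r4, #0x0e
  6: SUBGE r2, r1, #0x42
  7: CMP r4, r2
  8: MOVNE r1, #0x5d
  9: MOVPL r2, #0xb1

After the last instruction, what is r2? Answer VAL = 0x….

0: ✓ CMP  NZCV=1001
1: · MOVLE
2: · MOVPL
3: · SUBHI
4: ✓ CMP  NZCV=1000
5: ✓ SUBNE  r4←0x88
6: · SUBGE
7: ✓ CMP  NZCV=0011
8: ✓ MOVNE  r1←0x5d
9: ✓ MOVPL  r2←0xb1

VAL = 0xb1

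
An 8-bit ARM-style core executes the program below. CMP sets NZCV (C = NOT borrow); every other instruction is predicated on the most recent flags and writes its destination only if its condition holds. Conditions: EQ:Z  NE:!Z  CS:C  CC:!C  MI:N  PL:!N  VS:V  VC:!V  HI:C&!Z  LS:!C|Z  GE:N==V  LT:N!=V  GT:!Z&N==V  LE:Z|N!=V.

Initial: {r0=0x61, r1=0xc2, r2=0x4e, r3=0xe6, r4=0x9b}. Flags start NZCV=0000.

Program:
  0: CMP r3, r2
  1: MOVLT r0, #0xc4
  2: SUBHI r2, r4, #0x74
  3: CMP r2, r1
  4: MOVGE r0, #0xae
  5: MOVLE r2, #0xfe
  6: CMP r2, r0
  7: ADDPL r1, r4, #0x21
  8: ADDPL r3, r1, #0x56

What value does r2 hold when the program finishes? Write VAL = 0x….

0: ✓ CMP  NZCV=1010
1: ✓ MOVLT  r0←0xc4
2: ✓ SUBHI  r2←0x27
3: ✓ CMP  NZCV=0000
4: ✓ MOVGE  r0←0xae
5: · MOVLE
6: ✓ CMP  NZCV=0000
7: ✓ ADDPL  r1←0xbc
8: ✓ ADDPL  r3←0x12

VAL = 0x27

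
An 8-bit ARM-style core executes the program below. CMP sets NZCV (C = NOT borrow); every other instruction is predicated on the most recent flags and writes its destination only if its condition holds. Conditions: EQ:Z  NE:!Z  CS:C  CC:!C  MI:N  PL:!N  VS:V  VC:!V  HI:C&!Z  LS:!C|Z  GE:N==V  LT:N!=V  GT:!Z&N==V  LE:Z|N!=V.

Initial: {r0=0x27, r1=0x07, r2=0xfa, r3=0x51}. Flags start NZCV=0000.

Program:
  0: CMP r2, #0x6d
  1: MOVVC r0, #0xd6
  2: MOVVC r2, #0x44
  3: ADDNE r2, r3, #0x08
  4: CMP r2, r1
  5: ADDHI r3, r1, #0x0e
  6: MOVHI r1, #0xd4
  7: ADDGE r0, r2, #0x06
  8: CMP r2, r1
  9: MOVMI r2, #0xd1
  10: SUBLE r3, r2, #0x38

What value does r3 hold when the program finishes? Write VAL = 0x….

[0] flags=1010 → (cmp)
[1] flags=1010 VC?T → r0=0xd6
[2] flags=1010 VC?T → r2=0x44
[3] flags=1010 NE?T → r2=0x59
[4] flags=0010 → (cmp)
[5] flags=0010 HI?T → r3=0x15
[6] flags=0010 HI?T → r1=0xd4
[7] flags=0010 GE?T → r0=0x5f
[8] flags=1001 → (cmp)
[9] flags=1001 MI?T → r2=0xd1
[10] flags=1001 LE?F → skip

VAL = 0x15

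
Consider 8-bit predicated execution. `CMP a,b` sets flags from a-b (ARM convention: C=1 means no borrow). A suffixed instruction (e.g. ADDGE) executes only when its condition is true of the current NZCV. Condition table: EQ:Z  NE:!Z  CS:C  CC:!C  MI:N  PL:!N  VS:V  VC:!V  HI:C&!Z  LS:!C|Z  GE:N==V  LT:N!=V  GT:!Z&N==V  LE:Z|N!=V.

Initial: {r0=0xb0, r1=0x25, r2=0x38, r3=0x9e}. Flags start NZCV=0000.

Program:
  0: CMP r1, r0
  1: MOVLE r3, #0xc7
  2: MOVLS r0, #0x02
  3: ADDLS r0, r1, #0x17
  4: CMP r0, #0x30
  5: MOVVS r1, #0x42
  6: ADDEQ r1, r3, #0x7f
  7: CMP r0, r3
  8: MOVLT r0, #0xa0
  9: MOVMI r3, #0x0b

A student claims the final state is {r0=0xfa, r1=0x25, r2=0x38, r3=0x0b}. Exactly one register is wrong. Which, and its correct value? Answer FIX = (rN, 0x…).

FIX = (r0, 0x3c)

0: ✓ CMP  NZCV=0000
1: · MOVLE
2: ✓ MOVLS  r0←0x02
3: ✓ ADDLS  r0←0x3c
4: ✓ CMP  NZCV=0010
5: · MOVVS
6: · ADDEQ
7: ✓ CMP  NZCV=1001
8: · MOVLT
9: ✓ MOVMI  r3←0x0b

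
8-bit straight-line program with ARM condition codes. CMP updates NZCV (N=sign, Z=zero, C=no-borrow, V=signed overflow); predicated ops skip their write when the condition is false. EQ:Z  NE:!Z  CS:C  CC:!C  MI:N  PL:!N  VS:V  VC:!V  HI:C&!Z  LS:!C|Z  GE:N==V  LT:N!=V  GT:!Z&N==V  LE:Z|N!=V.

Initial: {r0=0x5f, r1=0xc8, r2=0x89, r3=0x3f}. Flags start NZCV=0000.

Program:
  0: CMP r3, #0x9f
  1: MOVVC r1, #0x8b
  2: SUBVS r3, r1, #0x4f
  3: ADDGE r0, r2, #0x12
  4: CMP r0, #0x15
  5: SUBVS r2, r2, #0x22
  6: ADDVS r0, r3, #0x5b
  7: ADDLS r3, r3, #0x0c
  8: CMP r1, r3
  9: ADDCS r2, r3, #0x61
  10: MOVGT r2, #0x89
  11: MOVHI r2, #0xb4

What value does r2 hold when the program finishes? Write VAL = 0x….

[0] flags=1001 → (cmp)
[1] flags=1001 VC?F → skip
[2] flags=1001 VS?T → r3=0x79
[3] flags=1001 GE?T → r0=0x9b
[4] flags=1010 → (cmp)
[5] flags=1010 VS?F → skip
[6] flags=1010 VS?F → skip
[7] flags=1010 LS?F → skip
[8] flags=0011 → (cmp)
[9] flags=0011 CS?T → r2=0xda
[10] flags=0011 GT?F → skip
[11] flags=0011 HI?T → r2=0xb4

VAL = 0xb4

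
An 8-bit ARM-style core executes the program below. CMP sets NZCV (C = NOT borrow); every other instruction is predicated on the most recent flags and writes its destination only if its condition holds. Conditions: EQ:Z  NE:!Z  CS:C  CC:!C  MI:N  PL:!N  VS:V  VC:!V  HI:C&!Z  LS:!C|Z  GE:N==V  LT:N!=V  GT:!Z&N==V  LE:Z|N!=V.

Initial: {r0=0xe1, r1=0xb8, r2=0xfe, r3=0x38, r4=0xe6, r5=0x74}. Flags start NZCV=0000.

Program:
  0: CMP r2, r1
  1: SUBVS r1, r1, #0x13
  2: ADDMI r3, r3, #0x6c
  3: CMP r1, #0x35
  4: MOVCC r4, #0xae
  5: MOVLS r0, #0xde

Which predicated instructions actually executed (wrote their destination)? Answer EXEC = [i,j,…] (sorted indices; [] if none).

EXEC = []

0: ✓ CMP  NZCV=0010
1: · SUBVS
2: · ADDMI
3: ✓ CMP  NZCV=1010
4: · MOVCC
5: · MOVLS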